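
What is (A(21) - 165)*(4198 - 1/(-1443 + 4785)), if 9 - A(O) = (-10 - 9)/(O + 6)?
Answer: -58826594995/90234 ≈ -6.5193e+5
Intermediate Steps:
A(O) = 9 + 19/(6 + O) (A(O) = 9 - (-10 - 9)/(O + 6) = 9 - (-19)/(6 + O) = 9 + 19/(6 + O))
(A(21) - 165)*(4198 - 1/(-1443 + 4785)) = ((73 + 9*21)/(6 + 21) - 165)*(4198 - 1/(-1443 + 4785)) = ((73 + 189)/27 - 165)*(4198 - 1/3342) = ((1/27)*262 - 165)*(4198 - 1*1/3342) = (262/27 - 165)*(4198 - 1/3342) = -4193/27*14029715/3342 = -58826594995/90234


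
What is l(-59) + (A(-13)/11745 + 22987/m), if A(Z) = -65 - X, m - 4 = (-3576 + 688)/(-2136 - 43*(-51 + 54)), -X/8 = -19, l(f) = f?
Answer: 20800962911/4838940 ≈ 4298.7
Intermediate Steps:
X = 152 (X = -8*(-19) = 152)
m = 11948/2265 (m = 4 + (-3576 + 688)/(-2136 - 43*(-51 + 54)) = 4 - 2888/(-2136 - 43*3) = 4 - 2888/(-2136 - 129) = 4 - 2888/(-2265) = 4 - 2888*(-1/2265) = 4 + 2888/2265 = 11948/2265 ≈ 5.2751)
A(Z) = -217 (A(Z) = -65 - 1*152 = -65 - 152 = -217)
l(-59) + (A(-13)/11745 + 22987/m) = -59 + (-217/11745 + 22987/(11948/2265)) = -59 + (-217*1/11745 + 22987*(2265/11948)) = -59 + (-217/11745 + 52065555/11948) = -59 + 21086460371/4838940 = 20800962911/4838940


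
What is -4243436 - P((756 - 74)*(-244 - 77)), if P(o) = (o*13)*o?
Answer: -623053190528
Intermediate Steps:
P(o) = 13*o² (P(o) = (13*o)*o = 13*o²)
-4243436 - P((756 - 74)*(-244 - 77)) = -4243436 - 13*((756 - 74)*(-244 - 77))² = -4243436 - 13*(682*(-321))² = -4243436 - 13*(-218922)² = -4243436 - 13*47926842084 = -4243436 - 1*623048947092 = -4243436 - 623048947092 = -623053190528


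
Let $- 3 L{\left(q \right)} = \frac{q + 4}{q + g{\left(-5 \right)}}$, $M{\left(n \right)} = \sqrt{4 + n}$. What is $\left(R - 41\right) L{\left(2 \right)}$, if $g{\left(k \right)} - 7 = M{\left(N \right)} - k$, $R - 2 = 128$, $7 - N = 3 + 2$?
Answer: $- \frac{1246}{95} + \frac{89 \sqrt{6}}{95} \approx -10.821$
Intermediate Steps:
$N = 2$ ($N = 7 - \left(3 + 2\right) = 7 - 5 = 2$)
$R = 130$ ($R = 2 + 128 = 130$)
$g{\left(k \right)} = 7 + \sqrt{6} - k$ ($g{\left(k \right)} = 7 - \left(k - \sqrt{4 + 2}\right) = 7 - \left(k - \sqrt{6}\right) = 7 + \sqrt{6} - k$)
$L{\left(q \right)} = - \frac{4 + q}{3 \left(12 + q + \sqrt{6}\right)}$ ($L{\left(q \right)} = - \frac{\left(q + 4\right) \frac{1}{q + \left(7 + \sqrt{6} - -5\right)}}{3} = - \frac{\left(4 + q\right) \frac{1}{q + \left(7 + \sqrt{6} + 5\right)}}{3} = - \frac{\left(4 + q\right) \frac{1}{q + \left(12 + \sqrt{6}\right)}}{3} = - \frac{\left(4 + q\right) \frac{1}{12 + q + \sqrt{6}}}{3} = - \frac{\frac{1}{12 + q + \sqrt{6}} \left(4 + q\right)}{3} = - \frac{4 + q}{3 \left(12 + q + \sqrt{6}\right)}$)
$\left(R - 41\right) L{\left(2 \right)} = \left(130 - 41\right) \frac{-4 - 2}{3 \left(12 + 2 + \sqrt{6}\right)} = 89 \frac{-4 - 2}{3 \left(14 + \sqrt{6}\right)} = 89 \cdot \frac{1}{3} \frac{1}{14 + \sqrt{6}} \left(-6\right) = 89 \left(- \frac{2}{14 + \sqrt{6}}\right) = - \frac{178}{14 + \sqrt{6}}$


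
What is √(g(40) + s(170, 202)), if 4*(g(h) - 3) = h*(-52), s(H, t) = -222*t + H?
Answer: I*√45191 ≈ 212.58*I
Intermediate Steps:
s(H, t) = H - 222*t
g(h) = 3 - 13*h (g(h) = 3 + (h*(-52))/4 = 3 + (-52*h)/4 = 3 - 13*h)
√(g(40) + s(170, 202)) = √((3 - 13*40) + (170 - 222*202)) = √((3 - 520) + (170 - 44844)) = √(-517 - 44674) = √(-45191) = I*√45191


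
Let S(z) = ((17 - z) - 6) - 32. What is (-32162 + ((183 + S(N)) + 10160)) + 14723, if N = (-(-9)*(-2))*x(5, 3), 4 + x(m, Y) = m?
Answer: -7099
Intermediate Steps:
x(m, Y) = -4 + m
N = -18 (N = (-(-9)*(-2))*(-4 + 5) = -3*6*1 = -18*1 = -18)
S(z) = -21 - z (S(z) = (11 - z) - 32 = -21 - z)
(-32162 + ((183 + S(N)) + 10160)) + 14723 = (-32162 + ((183 + (-21 - 1*(-18))) + 10160)) + 14723 = (-32162 + ((183 + (-21 + 18)) + 10160)) + 14723 = (-32162 + ((183 - 3) + 10160)) + 14723 = (-32162 + (180 + 10160)) + 14723 = (-32162 + 10340) + 14723 = -21822 + 14723 = -7099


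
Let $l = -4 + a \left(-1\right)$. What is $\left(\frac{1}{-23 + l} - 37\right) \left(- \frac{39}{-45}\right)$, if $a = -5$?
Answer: $- \frac{2119}{66} \approx -32.106$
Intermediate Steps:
$l = 1$ ($l = -4 - -5 = -4 + 5 = 1$)
$\left(\frac{1}{-23 + l} - 37\right) \left(- \frac{39}{-45}\right) = \left(\frac{1}{-23 + 1} - 37\right) \left(- \frac{39}{-45}\right) = \left(\frac{1}{-22} - 37\right) \left(\left(-39\right) \left(- \frac{1}{45}\right)\right) = \left(- \frac{1}{22} - 37\right) \frac{13}{15} = \left(- \frac{815}{22}\right) \frac{13}{15} = - \frac{2119}{66}$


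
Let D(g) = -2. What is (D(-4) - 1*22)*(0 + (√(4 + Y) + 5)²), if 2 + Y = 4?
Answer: -744 - 240*√6 ≈ -1331.9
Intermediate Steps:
Y = 2 (Y = -2 + 4 = 2)
(D(-4) - 1*22)*(0 + (√(4 + Y) + 5)²) = (-2 - 1*22)*(0 + (√(4 + 2) + 5)²) = (-2 - 22)*(0 + (√6 + 5)²) = -24*(0 + (5 + √6)²) = -24*(5 + √6)²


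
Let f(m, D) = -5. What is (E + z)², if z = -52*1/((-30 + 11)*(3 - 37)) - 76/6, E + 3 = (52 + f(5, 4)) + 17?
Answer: 2186217049/938961 ≈ 2328.3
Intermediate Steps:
E = 61 (E = -3 + ((52 - 5) + 17) = -3 + (47 + 17) = -3 + 64 = 61)
z = -12352/969 (z = -52/((-34*(-19))) - 76*⅙ = -52/646 - 38/3 = -52*1/646 - 38/3 = -26/323 - 38/3 = -12352/969 ≈ -12.747)
(E + z)² = (61 - 12352/969)² = (46757/969)² = 2186217049/938961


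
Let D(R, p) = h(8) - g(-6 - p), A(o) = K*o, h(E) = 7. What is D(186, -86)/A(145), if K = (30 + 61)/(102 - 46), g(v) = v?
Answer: -584/1885 ≈ -0.30981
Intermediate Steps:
K = 13/8 (K = 91/56 = 91*(1/56) = 13/8 ≈ 1.6250)
A(o) = 13*o/8
D(R, p) = 13 + p (D(R, p) = 7 - (-6 - p) = 7 + (6 + p) = 13 + p)
D(186, -86)/A(145) = (13 - 86)/(((13/8)*145)) = -73/1885/8 = -73*8/1885 = -584/1885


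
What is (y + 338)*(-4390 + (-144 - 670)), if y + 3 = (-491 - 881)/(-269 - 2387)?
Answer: -289840683/166 ≈ -1.7460e+6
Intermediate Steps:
y = -1649/664 (y = -3 + (-491 - 881)/(-269 - 2387) = -3 - 1372/(-2656) = -3 - 1372*(-1/2656) = -3 + 343/664 = -1649/664 ≈ -2.4834)
(y + 338)*(-4390 + (-144 - 670)) = (-1649/664 + 338)*(-4390 + (-144 - 670)) = 222783*(-4390 - 814)/664 = (222783/664)*(-5204) = -289840683/166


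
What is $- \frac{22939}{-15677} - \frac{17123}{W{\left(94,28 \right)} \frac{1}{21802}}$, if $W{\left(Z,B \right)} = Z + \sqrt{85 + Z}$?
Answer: $- \frac{50011993032475}{12337799} + \frac{33937786 \sqrt{179}}{787} \approx -3.4766 \cdot 10^{6}$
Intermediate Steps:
$- \frac{22939}{-15677} - \frac{17123}{W{\left(94,28 \right)} \frac{1}{21802}} = - \frac{22939}{-15677} - \frac{17123}{\left(94 + \sqrt{85 + 94}\right) \frac{1}{21802}} = \left(-22939\right) \left(- \frac{1}{15677}\right) - \frac{17123}{\left(94 + \sqrt{179}\right) \frac{1}{21802}} = \frac{22939}{15677} - \frac{17123}{\frac{47}{10901} + \frac{\sqrt{179}}{21802}}$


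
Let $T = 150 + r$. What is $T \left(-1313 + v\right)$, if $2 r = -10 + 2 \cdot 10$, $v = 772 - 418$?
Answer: $-148645$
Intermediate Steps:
$v = 354$ ($v = 772 - 418 = 354$)
$r = 5$ ($r = \frac{-10 + 2 \cdot 10}{2} = \frac{-10 + 20}{2} = \frac{1}{2} \cdot 10 = 5$)
$T = 155$ ($T = 150 + 5 = 155$)
$T \left(-1313 + v\right) = 155 \left(-1313 + 354\right) = 155 \left(-959\right) = -148645$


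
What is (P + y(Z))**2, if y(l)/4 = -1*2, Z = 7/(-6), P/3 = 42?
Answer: 13924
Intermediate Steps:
P = 126 (P = 3*42 = 126)
Z = -7/6 (Z = 7*(-1/6) = -7/6 ≈ -1.1667)
y(l) = -8 (y(l) = 4*(-1*2) = 4*(-2) = -8)
(P + y(Z))**2 = (126 - 8)**2 = 118**2 = 13924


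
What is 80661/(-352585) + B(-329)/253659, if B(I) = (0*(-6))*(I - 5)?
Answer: -80661/352585 ≈ -0.22877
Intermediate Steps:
B(I) = 0 (B(I) = 0*(-5 + I) = 0)
80661/(-352585) + B(-329)/253659 = 80661/(-352585) + 0/253659 = 80661*(-1/352585) + 0*(1/253659) = -80661/352585 + 0 = -80661/352585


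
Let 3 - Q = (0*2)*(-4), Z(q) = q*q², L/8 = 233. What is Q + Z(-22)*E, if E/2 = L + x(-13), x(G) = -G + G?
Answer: -39695741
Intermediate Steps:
x(G) = 0
L = 1864 (L = 8*233 = 1864)
Z(q) = q³
Q = 3 (Q = 3 - 0*2*(-4) = 3 - 0*(-4) = 3 - 1*0 = 3 + 0 = 3)
E = 3728 (E = 2*(1864 + 0) = 2*1864 = 3728)
Q + Z(-22)*E = 3 + (-22)³*3728 = 3 - 10648*3728 = 3 - 39695744 = -39695741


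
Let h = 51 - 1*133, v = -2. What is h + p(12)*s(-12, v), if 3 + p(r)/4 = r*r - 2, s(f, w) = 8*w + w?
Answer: -10090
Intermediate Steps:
s(f, w) = 9*w
p(r) = -20 + 4*r² (p(r) = -12 + 4*(r*r - 2) = -12 + 4*(r² - 2) = -12 + 4*(-2 + r²) = -12 + (-8 + 4*r²) = -20 + 4*r²)
h = -82 (h = 51 - 133 = -82)
h + p(12)*s(-12, v) = -82 + (-20 + 4*12²)*(9*(-2)) = -82 + (-20 + 4*144)*(-18) = -82 + (-20 + 576)*(-18) = -82 + 556*(-18) = -82 - 10008 = -10090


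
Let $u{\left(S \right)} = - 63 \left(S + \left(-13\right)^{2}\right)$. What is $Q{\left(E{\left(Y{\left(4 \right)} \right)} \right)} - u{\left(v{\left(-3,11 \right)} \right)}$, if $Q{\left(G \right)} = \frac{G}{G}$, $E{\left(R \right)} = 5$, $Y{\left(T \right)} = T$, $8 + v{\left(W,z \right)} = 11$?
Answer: $10837$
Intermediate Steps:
$v{\left(W,z \right)} = 3$ ($v{\left(W,z \right)} = -8 + 11 = 3$)
$Q{\left(G \right)} = 1$
$u{\left(S \right)} = -10647 - 63 S$ ($u{\left(S \right)} = - 63 \left(S + 169\right) = - 63 \left(169 + S\right) = -10647 - 63 S$)
$Q{\left(E{\left(Y{\left(4 \right)} \right)} \right)} - u{\left(v{\left(-3,11 \right)} \right)} = 1 - \left(-10647 - 189\right) = 1 - -10836 = 1 + 10836 = 10837$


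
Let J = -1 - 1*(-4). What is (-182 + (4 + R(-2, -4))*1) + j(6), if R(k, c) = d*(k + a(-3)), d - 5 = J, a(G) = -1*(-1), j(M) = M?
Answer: -180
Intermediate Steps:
a(G) = 1
J = 3 (J = -1 + 4 = 3)
d = 8 (d = 5 + 3 = 8)
R(k, c) = 8 + 8*k (R(k, c) = 8*(k + 1) = 8*(1 + k) = 8 + 8*k)
(-182 + (4 + R(-2, -4))*1) + j(6) = (-182 + (4 + (8 + 8*(-2)))*1) + 6 = (-182 + (4 + (8 - 16))*1) + 6 = (-182 + (4 - 8)*1) + 6 = (-182 - 4*1) + 6 = (-182 - 4) + 6 = -186 + 6 = -180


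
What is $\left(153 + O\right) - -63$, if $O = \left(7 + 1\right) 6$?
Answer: $264$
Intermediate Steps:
$O = 48$ ($O = 8 \cdot 6 = 48$)
$\left(153 + O\right) - -63 = \left(153 + 48\right) - -63 = 201 + 63 = 264$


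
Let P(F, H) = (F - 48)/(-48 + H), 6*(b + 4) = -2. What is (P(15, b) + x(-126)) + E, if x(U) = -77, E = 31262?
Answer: 4896144/157 ≈ 31186.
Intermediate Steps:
b = -13/3 (b = -4 + (⅙)*(-2) = -4 - ⅓ = -13/3 ≈ -4.3333)
P(F, H) = (-48 + F)/(-48 + H)
(P(15, b) + x(-126)) + E = ((-48 + 15)/(-48 - 13/3) - 77) + 31262 = (-33/(-157/3) - 77) + 31262 = (-3/157*(-33) - 77) + 31262 = (99/157 - 77) + 31262 = -11990/157 + 31262 = 4896144/157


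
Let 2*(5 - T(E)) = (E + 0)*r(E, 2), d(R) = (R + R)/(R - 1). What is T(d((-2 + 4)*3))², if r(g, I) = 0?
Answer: 25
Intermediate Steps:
d(R) = 2*R/(-1 + R) (d(R) = (2*R)/(-1 + R) = 2*R/(-1 + R))
T(E) = 5 (T(E) = 5 - (E + 0)*0/2 = 5 - E*0/2 = 5 - ½*0 = 5 + 0 = 5)
T(d((-2 + 4)*3))² = 5² = 25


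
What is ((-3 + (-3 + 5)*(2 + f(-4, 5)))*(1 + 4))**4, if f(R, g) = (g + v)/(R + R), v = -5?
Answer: 625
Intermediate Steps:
f(R, g) = (-5 + g)/(2*R) (f(R, g) = (g - 5)/(R + R) = (-5 + g)/((2*R)) = (-5 + g)*(1/(2*R)) = (-5 + g)/(2*R))
((-3 + (-3 + 5)*(2 + f(-4, 5)))*(1 + 4))**4 = ((-3 + (-3 + 5)*(2 + (1/2)*(-5 + 5)/(-4)))*(1 + 4))**4 = ((-3 + 2*(2 + (1/2)*(-1/4)*0))*5)**4 = ((-3 + 2*(2 + 0))*5)**4 = ((-3 + 2*2)*5)**4 = ((-3 + 4)*5)**4 = (1*5)**4 = 5**4 = 625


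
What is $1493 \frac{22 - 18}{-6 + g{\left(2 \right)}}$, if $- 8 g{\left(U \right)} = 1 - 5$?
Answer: $- \frac{11944}{11} \approx -1085.8$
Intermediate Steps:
$g{\left(U \right)} = \frac{1}{2}$ ($g{\left(U \right)} = - \frac{1 - 5}{8} = \left(- \frac{1}{8}\right) \left(-4\right) = \frac{1}{2}$)
$1493 \frac{22 - 18}{-6 + g{\left(2 \right)}} = 1493 \frac{22 - 18}{-6 + \frac{1}{2}} = 1493 \frac{4}{- \frac{11}{2}} = 1493 \cdot 4 \left(- \frac{2}{11}\right) = 1493 \left(- \frac{8}{11}\right) = - \frac{11944}{11}$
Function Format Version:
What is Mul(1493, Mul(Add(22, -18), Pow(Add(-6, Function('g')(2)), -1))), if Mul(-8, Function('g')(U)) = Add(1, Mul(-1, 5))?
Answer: Rational(-11944, 11) ≈ -1085.8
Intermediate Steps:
Function('g')(U) = Rational(1, 2) (Function('g')(U) = Mul(Rational(-1, 8), Add(1, Mul(-1, 5))) = Mul(Rational(-1, 8), Add(1, -5)) = Mul(Rational(-1, 8), -4) = Rational(1, 2))
Mul(1493, Mul(Add(22, -18), Pow(Add(-6, Function('g')(2)), -1))) = Mul(1493, Mul(Add(22, -18), Pow(Add(-6, Rational(1, 2)), -1))) = Mul(1493, Mul(4, Pow(Rational(-11, 2), -1))) = Mul(1493, Mul(4, Rational(-2, 11))) = Mul(1493, Rational(-8, 11)) = Rational(-11944, 11)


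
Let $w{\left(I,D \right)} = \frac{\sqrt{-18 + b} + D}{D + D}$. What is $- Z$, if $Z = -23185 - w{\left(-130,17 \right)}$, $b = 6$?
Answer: $\frac{46371}{2} + \frac{i \sqrt{3}}{17} \approx 23186.0 + 0.10189 i$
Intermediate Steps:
$w{\left(I,D \right)} = \frac{D + 2 i \sqrt{3}}{2 D}$ ($w{\left(I,D \right)} = \frac{\sqrt{-18 + 6} + D}{D + D} = \frac{\sqrt{-12} + D}{2 D} = \left(2 i \sqrt{3} + D\right) \frac{1}{2 D} = \left(D + 2 i \sqrt{3}\right) \frac{1}{2 D} = \frac{D + 2 i \sqrt{3}}{2 D}$)
$Z = - \frac{46371}{2} - \frac{i \sqrt{3}}{17}$ ($Z = -23185 - \frac{\frac{1}{2} \cdot 17 + i \sqrt{3}}{17} = -23185 - \frac{\frac{17}{2} + i \sqrt{3}}{17} = -23185 - \left(\frac{1}{2} + \frac{i \sqrt{3}}{17}\right) = - \frac{46371}{2} - \frac{i \sqrt{3}}{17} \approx -23186.0 - 0.10189 i$)
$- Z = - (- \frac{46371}{2} - \frac{i \sqrt{3}}{17}) = \frac{46371}{2} + \frac{i \sqrt{3}}{17}$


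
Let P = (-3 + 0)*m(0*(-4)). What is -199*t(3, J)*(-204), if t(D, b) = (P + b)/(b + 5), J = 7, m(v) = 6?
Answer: -37213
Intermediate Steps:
P = -18 (P = (-3 + 0)*6 = -3*6 = -18)
t(D, b) = (-18 + b)/(5 + b) (t(D, b) = (-18 + b)/(b + 5) = (-18 + b)/(5 + b))
-199*t(3, J)*(-204) = -199*(-18 + 7)/(5 + 7)*(-204) = -199*(-11)/12*(-204) = -199*(-11/12)*(-204) = (2189/12)*(-204) = -37213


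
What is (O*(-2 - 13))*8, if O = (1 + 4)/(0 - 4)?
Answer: 150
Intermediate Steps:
O = -5/4 (O = 5/(-4) = 5*(-¼) = -5/4 ≈ -1.2500)
(O*(-2 - 13))*8 = -5*(-2 - 13)/4*8 = -5/4*(-15)*8 = (75/4)*8 = 150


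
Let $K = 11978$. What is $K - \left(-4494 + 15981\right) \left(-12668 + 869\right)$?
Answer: $135547091$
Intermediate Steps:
$K - \left(-4494 + 15981\right) \left(-12668 + 869\right) = 11978 - \left(-4494 + 15981\right) \left(-12668 + 869\right) = 11978 - 11487 \left(-11799\right) = 11978 - -135535113 = 11978 + 135535113 = 135547091$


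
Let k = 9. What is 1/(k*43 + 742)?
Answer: 1/1129 ≈ 0.00088574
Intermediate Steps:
1/(k*43 + 742) = 1/(9*43 + 742) = 1/(387 + 742) = 1/1129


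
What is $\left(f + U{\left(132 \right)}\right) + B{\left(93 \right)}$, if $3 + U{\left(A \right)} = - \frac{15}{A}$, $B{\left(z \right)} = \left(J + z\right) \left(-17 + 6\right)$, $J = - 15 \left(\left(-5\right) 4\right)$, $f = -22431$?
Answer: $- \frac{1177313}{44} \approx -26757.0$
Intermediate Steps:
$J = 300$ ($J = \left(-15\right) \left(-20\right) = 300$)
$B{\left(z \right)} = -3300 - 11 z$ ($B{\left(z \right)} = \left(300 + z\right) \left(-17 + 6\right) = \left(300 + z\right) \left(-11\right) = -3300 - 11 z$)
$U{\left(A \right)} = -3 - \frac{15}{A}$
$\left(f + U{\left(132 \right)}\right) + B{\left(93 \right)} = \left(-22431 - \left(3 + \frac{15}{132}\right)\right) - 4323 = \left(-22431 - \frac{137}{44}\right) - 4323 = - \frac{987101}{44} - 4323 = - \frac{1177313}{44}$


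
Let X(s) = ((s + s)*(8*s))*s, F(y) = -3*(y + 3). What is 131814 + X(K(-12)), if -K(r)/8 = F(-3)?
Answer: 131814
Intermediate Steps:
F(y) = -9 - 3*y (F(y) = -3*(3 + y) = -9 - 3*y)
K(r) = 0 (K(r) = -8*(-9 - 3*(-3)) = -8*(-9 + 9) = -8*0 = 0)
X(s) = 16*s³ (X(s) = ((2*s)*(8*s))*s = (16*s²)*s = 16*s³)
131814 + X(K(-12)) = 131814 + 16*0³ = 131814 + 16*0 = 131814 + 0 = 131814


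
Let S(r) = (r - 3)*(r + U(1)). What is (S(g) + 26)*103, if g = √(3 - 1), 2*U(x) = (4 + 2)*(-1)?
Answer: 3811 - 618*√2 ≈ 2937.0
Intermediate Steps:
U(x) = -3 (U(x) = ((4 + 2)*(-1))/2 = (6*(-1))/2 = (½)*(-6) = -3)
g = √2 ≈ 1.4142
S(r) = (-3 + r)² (S(r) = (r - 3)*(r - 3) = (-3 + r)*(-3 + r) = (-3 + r)²)
(S(g) + 26)*103 = ((9 + (√2)² - 6*√2) + 26)*103 = ((9 + 2 - 6*√2) + 26)*103 = ((11 - 6*√2) + 26)*103 = (37 - 6*√2)*103 = 3811 - 618*√2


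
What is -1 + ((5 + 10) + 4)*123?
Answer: 2336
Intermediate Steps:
-1 + ((5 + 10) + 4)*123 = -1 + (15 + 4)*123 = -1 + 19*123 = -1 + 2337 = 2336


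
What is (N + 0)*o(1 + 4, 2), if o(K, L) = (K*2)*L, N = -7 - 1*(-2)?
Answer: -100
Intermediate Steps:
N = -5 (N = -7 + 2 = -5)
o(K, L) = 2*K*L (o(K, L) = (2*K)*L = 2*K*L)
(N + 0)*o(1 + 4, 2) = (-5 + 0)*(2*(1 + 4)*2) = -10*5*2 = -5*20 = -100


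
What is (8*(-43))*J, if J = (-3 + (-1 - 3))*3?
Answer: 7224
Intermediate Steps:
J = -21 (J = (-3 - 4)*3 = -7*3 = -21)
(8*(-43))*J = (8*(-43))*(-21) = -344*(-21) = 7224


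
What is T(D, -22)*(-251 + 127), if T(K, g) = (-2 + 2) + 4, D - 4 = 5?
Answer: -496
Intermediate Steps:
D = 9 (D = 4 + 5 = 9)
T(K, g) = 4 (T(K, g) = 0 + 4 = 4)
T(D, -22)*(-251 + 127) = 4*(-251 + 127) = 4*(-124) = -496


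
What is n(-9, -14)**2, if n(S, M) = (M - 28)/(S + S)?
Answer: 49/9 ≈ 5.4444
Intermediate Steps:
n(S, M) = (-28 + M)/(2*S) (n(S, M) = (-28 + M)/((2*S)) = (-28 + M)*(1/(2*S)) = (-28 + M)/(2*S))
n(-9, -14)**2 = ((1/2)*(-28 - 14)/(-9))**2 = ((1/2)*(-1/9)*(-42))**2 = (7/3)**2 = 49/9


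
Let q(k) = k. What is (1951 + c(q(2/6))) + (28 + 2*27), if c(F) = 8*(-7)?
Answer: 1977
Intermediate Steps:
c(F) = -56
(1951 + c(q(2/6))) + (28 + 2*27) = (1951 - 56) + (28 + 2*27) = 1895 + (28 + 54) = 1895 + 82 = 1977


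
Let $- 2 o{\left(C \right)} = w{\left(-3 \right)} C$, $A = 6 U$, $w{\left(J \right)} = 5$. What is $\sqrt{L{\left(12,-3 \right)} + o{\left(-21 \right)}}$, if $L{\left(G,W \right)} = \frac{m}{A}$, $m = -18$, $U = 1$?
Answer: $\frac{3 \sqrt{22}}{2} \approx 7.0356$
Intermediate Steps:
$A = 6$ ($A = 6 \cdot 1 = 6$)
$o{\left(C \right)} = - \frac{5 C}{2}$
$L{\left(G,W \right)} = -3$ ($L{\left(G,W \right)} = - \frac{18}{6} = \left(-18\right) \frac{1}{6} = -3$)
$\sqrt{L{\left(12,-3 \right)} + o{\left(-21 \right)}} = \sqrt{-3 - - \frac{105}{2}} = \sqrt{-3 + \frac{105}{2}} = \sqrt{\frac{99}{2}} = \frac{3 \sqrt{22}}{2}$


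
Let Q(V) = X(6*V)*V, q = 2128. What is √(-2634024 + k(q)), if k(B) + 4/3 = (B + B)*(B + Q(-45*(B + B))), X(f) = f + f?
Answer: 2*√4214961878335971/3 ≈ 4.3282e+7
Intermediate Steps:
X(f) = 2*f
Q(V) = 12*V² (Q(V) = (2*(6*V))*V = (12*V)*V = 12*V²)
k(B) = -4/3 + 2*B*(B + 97200*B²) (k(B) = -4/3 + (B + B)*(B + 12*(-45*(B + B))²) = -4/3 + (2*B)*(B + 12*(-90*B)²) = -4/3 + (2*B)*(B + 12*(8100*B²)) = -4/3 + (2*B)*(B + 97200*B²) = -4/3 + 2*B*(B + 97200*B²))
√(-2634024 + k(q)) = √(-2634024 + (-4/3 + 2*2128² + 194400*2128³)) = √(-2634024 + (-4/3 + 2*4528384 + 194400*9636401152)) = √(-2634024 + (-4/3 + 9056768 + 1873316383948800)) = √(-2634024 + 5619949179016700/3) = √(5619949171114628/3) = 2*√4214961878335971/3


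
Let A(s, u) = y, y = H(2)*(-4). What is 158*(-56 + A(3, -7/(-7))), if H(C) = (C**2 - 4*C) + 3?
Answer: -8216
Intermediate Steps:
H(C) = 3 + C**2 - 4*C
y = 4 (y = (3 + 2**2 - 4*2)*(-4) = (3 + 4 - 8)*(-4) = -1*(-4) = 4)
A(s, u) = 4
158*(-56 + A(3, -7/(-7))) = 158*(-56 + 4) = 158*(-52) = -8216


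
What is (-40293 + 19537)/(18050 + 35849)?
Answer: -20756/53899 ≈ -0.38509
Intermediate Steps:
(-40293 + 19537)/(18050 + 35849) = -20756/53899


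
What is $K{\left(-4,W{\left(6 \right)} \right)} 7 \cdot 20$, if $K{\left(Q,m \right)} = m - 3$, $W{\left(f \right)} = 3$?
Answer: $0$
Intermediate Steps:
$K{\left(Q,m \right)} = -3 + m$ ($K{\left(Q,m \right)} = m - 3 = -3 + m$)
$K{\left(-4,W{\left(6 \right)} \right)} 7 \cdot 20 = \left(-3 + 3\right) 7 \cdot 20 = 0 \cdot 7 \cdot 20 = 0 \cdot 20 = 0$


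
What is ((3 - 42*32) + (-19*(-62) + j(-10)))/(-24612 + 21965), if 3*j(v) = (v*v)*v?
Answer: 1489/7941 ≈ 0.18751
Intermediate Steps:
j(v) = v**3/3 (j(v) = ((v*v)*v)/3 = (v**2*v)/3 = v**3/3)
((3 - 42*32) + (-19*(-62) + j(-10)))/(-24612 + 21965) = ((3 - 42*32) + (-19*(-62) + (1/3)*(-10)**3))/(-24612 + 21965) = ((3 - 1344) + (1178 + (1/3)*(-1000)))/(-2647) = (-1341 + (1178 - 1000/3))*(-1/2647) = (-1341 + 2534/3)*(-1/2647) = -1489/3*(-1/2647) = 1489/7941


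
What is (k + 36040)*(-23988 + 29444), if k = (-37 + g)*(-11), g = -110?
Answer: 205456592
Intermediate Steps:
k = 1617 (k = (-37 - 110)*(-11) = -147*(-11) = 1617)
(k + 36040)*(-23988 + 29444) = (1617 + 36040)*(-23988 + 29444) = 37657*5456 = 205456592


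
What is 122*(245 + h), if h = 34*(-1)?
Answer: 25742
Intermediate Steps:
h = -34
122*(245 + h) = 122*(245 - 34) = 122*211 = 25742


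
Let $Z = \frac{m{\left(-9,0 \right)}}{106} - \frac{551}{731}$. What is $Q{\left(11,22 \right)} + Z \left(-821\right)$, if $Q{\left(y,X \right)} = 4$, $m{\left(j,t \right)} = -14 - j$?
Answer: $\frac{51262025}{77486} \approx 661.56$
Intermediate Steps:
$Z = - \frac{62061}{77486}$ ($Z = \frac{-14 - -9}{106} - \frac{551}{731} = \left(-14 + 9\right) \frac{1}{106} - \frac{551}{731} = \left(-5\right) \frac{1}{106} - \frac{551}{731} = - \frac{5}{106} - \frac{551}{731} = - \frac{62061}{77486} \approx -0.80093$)
$Q{\left(11,22 \right)} + Z \left(-821\right) = 4 - - \frac{50952081}{77486} = 4 + \frac{50952081}{77486} = \frac{51262025}{77486}$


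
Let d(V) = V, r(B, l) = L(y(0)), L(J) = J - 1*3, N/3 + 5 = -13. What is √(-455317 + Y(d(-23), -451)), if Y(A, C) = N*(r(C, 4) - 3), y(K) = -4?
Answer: I*√454777 ≈ 674.37*I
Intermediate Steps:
N = -54 (N = -15 + 3*(-13) = -15 - 39 = -54)
L(J) = -3 + J (L(J) = J - 3 = -3 + J)
r(B, l) = -7 (r(B, l) = -3 - 4 = -7)
Y(A, C) = 540 (Y(A, C) = -54*(-7 - 3) = -54*(-10) = 540)
√(-455317 + Y(d(-23), -451)) = √(-455317 + 540) = √(-454777) = I*√454777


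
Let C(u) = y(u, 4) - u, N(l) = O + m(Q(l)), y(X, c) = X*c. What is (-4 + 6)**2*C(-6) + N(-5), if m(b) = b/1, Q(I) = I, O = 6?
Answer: -71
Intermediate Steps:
m(b) = b (m(b) = b*1 = b)
N(l) = 6 + l
C(u) = 3*u (C(u) = u*4 - u = 4*u - u = 3*u)
(-4 + 6)**2*C(-6) + N(-5) = (-4 + 6)**2*(3*(-6)) + (6 - 5) = 2**2*(-18) + 1 = 4*(-18) + 1 = -72 + 1 = -71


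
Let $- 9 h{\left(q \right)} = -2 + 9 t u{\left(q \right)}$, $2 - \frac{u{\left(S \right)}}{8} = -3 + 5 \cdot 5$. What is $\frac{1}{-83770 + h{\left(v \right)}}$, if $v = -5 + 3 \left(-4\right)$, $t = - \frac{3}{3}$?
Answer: $- \frac{9}{755368} \approx -1.1915 \cdot 10^{-5}$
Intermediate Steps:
$u{\left(S \right)} = -160$ ($u{\left(S \right)} = 16 - 8 \left(-3 + 5 \cdot 5\right) = 16 - 8 \left(-3 + 25\right) = 16 - 176 = -160$)
$t = -1$ ($t = \left(-3\right) \frac{1}{3} = -1$)
$v = -17$ ($v = -5 - 12 = -17$)
$h{\left(q \right)} = - \frac{1438}{9}$ ($h{\left(q \right)} = - \frac{-2 + 9 \left(\left(-1\right) \left(-160\right)\right)}{9} = - \frac{-2 + 9 \cdot 160}{9} = - \frac{-2 + 1440}{9} = \left(- \frac{1}{9}\right) 1438 = - \frac{1438}{9}$)
$\frac{1}{-83770 + h{\left(v \right)}} = \frac{1}{-83770 - \frac{1438}{9}} = \frac{1}{- \frac{755368}{9}} = - \frac{9}{755368}$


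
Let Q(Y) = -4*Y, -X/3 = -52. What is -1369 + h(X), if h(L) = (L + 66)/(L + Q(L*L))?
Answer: -22175099/16198 ≈ -1369.0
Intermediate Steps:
X = 156 (X = -3*(-52) = 156)
h(L) = (66 + L)/(L - 4*L²) (h(L) = (L + 66)/(L - 4*L*L) = (66 + L)/(L - 4*L²))
-1369 + h(X) = -1369 + (-66 - 1*156)/(156*(-1 + 4*156)) = -1369 + (-66 - 156)/(156*(-1 + 624)) = -1369 + (1/156)*(-222)/623 = -1369 + (1/156)*(1/623)*(-222) = -1369 - 37/16198 = -22175099/16198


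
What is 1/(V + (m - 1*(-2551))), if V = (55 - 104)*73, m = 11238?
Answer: 1/10212 ≈ 9.7924e-5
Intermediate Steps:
V = -3577 (V = -49*73 = -3577)
1/(V + (m - 1*(-2551))) = 1/(-3577 + (11238 - 1*(-2551))) = 1/(-3577 + (11238 + 2551)) = 1/(-3577 + 13789) = 1/10212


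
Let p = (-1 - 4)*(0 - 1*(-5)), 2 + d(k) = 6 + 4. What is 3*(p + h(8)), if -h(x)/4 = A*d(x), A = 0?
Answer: -75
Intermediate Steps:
d(k) = 8 (d(k) = -2 + (6 + 4) = -2 + 10 = 8)
p = -25 (p = -5*(0 + 5) = -5*5 = -25)
h(x) = 0 (h(x) = -0*8 = -4*0 = 0)
3*(p + h(8)) = 3*(-25 + 0) = 3*(-25) = -75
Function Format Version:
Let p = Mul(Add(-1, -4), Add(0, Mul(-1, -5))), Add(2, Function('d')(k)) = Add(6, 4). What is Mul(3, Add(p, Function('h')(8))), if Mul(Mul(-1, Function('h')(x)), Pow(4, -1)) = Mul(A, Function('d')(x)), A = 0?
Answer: -75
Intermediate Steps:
Function('d')(k) = 8 (Function('d')(k) = Add(-2, Add(6, 4)) = Add(-2, 10) = 8)
p = -25 (p = Mul(-5, Add(0, 5)) = Mul(-5, 5) = -25)
Function('h')(x) = 0 (Function('h')(x) = Mul(-4, Mul(0, 8)) = Mul(-4, 0) = 0)
Mul(3, Add(p, Function('h')(8))) = Mul(3, Add(-25, 0)) = Mul(3, -25) = -75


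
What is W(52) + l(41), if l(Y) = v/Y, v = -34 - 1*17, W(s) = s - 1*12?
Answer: 1589/41 ≈ 38.756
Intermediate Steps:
W(s) = -12 + s (W(s) = s - 12 = -12 + s)
v = -51 (v = -34 - 17 = -51)
l(Y) = -51/Y
W(52) + l(41) = (-12 + 52) - 51/41 = 40 - 51*1/41 = 40 - 51/41 = 1589/41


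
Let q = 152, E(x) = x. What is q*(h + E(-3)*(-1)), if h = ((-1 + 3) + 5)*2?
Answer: 2584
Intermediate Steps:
h = 14 (h = (2 + 5)*2 = 7*2 = 14)
q*(h + E(-3)*(-1)) = 152*(14 - 3*(-1)) = 152*(14 + 3) = 152*17 = 2584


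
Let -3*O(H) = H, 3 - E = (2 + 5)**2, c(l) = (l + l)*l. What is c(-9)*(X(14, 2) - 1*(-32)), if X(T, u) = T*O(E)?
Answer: 39960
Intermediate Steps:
c(l) = 2*l**2 (c(l) = (2*l)*l = 2*l**2)
E = -46 (E = 3 - (2 + 5)**2 = 3 - 1*7**2 = 3 - 1*49 = 3 - 49 = -46)
O(H) = -H/3
X(T, u) = 46*T/3 (X(T, u) = T*(-1/3*(-46)) = T*(46/3) = 46*T/3)
c(-9)*(X(14, 2) - 1*(-32)) = (2*(-9)**2)*((46/3)*14 - 1*(-32)) = (2*81)*(644/3 + 32) = 162*(740/3) = 39960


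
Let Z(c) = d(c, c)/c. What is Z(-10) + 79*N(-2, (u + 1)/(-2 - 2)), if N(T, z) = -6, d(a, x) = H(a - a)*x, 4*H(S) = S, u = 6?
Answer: -474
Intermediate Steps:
H(S) = S/4
d(a, x) = 0 (d(a, x) = ((a - a)/4)*x = ((1/4)*0)*x = 0*x = 0)
Z(c) = 0 (Z(c) = 0/c = 0)
Z(-10) + 79*N(-2, (u + 1)/(-2 - 2)) = 0 + 79*(-6) = 0 - 474 = -474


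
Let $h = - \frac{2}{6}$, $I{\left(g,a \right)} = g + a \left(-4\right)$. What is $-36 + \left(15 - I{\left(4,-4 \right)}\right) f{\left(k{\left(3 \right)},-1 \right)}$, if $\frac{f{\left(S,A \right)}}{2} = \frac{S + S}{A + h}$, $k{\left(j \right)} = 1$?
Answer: $-21$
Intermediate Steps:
$I{\left(g,a \right)} = g - 4 a$
$h = - \frac{1}{3}$ ($h = \left(-2\right) \frac{1}{6} = - \frac{1}{3} \approx -0.33333$)
$f{\left(S,A \right)} = \frac{4 S}{- \frac{1}{3} + A}$ ($f{\left(S,A \right)} = 2 \frac{S + S}{A - \frac{1}{3}} = 2 \frac{2 S}{- \frac{1}{3} + A} = \frac{4 S}{- \frac{1}{3} + A}$)
$-36 + \left(15 - I{\left(4,-4 \right)}\right) f{\left(k{\left(3 \right)},-1 \right)} = -36 + \left(15 - \left(4 - -16\right)\right) 12 \cdot 1 \frac{1}{-1 + 3 \left(-1\right)} = -36 + \left(15 - \left(4 + 16\right)\right) 12 \cdot 1 \frac{1}{-1 - 3} = -36 + \left(15 - 20\right) 12 \cdot 1 \frac{1}{-4} = -36 + \left(15 - 20\right) 12 \cdot 1 \left(- \frac{1}{4}\right) = -36 - -15 = -36 + 15 = -21$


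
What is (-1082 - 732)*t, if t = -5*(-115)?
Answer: -1043050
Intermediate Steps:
t = 575
(-1082 - 732)*t = (-1082 - 732)*575 = -1814*575 = -1043050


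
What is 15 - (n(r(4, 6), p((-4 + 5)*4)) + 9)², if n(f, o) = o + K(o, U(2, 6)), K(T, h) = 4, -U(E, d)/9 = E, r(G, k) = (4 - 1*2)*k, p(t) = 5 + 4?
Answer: -469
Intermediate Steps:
p(t) = 9
r(G, k) = 2*k (r(G, k) = (4 - 2)*k = 2*k)
U(E, d) = -9*E
n(f, o) = 4 + o (n(f, o) = o + 4 = 4 + o)
15 - (n(r(4, 6), p((-4 + 5)*4)) + 9)² = 15 - ((4 + 9) + 9)² = 15 - (13 + 9)² = 15 - 1*22² = 15 - 1*484 = 15 - 484 = -469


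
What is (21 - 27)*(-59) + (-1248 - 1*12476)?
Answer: -13370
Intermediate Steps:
(21 - 27)*(-59) + (-1248 - 1*12476) = -6*(-59) + (-1248 - 12476) = 354 - 13724 = -13370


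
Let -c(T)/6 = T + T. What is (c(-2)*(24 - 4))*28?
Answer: 13440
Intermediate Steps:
c(T) = -12*T (c(T) = -6*(T + T) = -12*T)
(c(-2)*(24 - 4))*28 = ((-12*(-2))*(24 - 4))*28 = (24*20)*28 = 480*28 = 13440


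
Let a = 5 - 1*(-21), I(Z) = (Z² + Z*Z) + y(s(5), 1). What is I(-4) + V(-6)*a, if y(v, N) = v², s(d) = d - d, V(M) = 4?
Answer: 136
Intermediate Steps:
s(d) = 0
I(Z) = 2*Z² (I(Z) = (Z² + Z*Z) + 0² = (Z² + Z²) + 0 = 2*Z² + 0 = 2*Z²)
a = 26 (a = 5 + 21 = 26)
I(-4) + V(-6)*a = 2*(-4)² + 4*26 = 2*16 + 104 = 32 + 104 = 136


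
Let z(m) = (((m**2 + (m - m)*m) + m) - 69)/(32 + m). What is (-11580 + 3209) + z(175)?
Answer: -1702066/207 ≈ -8222.5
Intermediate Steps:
z(m) = (-69 + m + m**2)/(32 + m) (z(m) = (((m**2 + 0*m) + m) - 69)/(32 + m) = (((m**2 + 0) + m) - 69)/(32 + m) = ((m**2 + m) - 69)/(32 + m) = ((m + m**2) - 69)/(32 + m) = (-69 + m + m**2)/(32 + m))
(-11580 + 3209) + z(175) = (-11580 + 3209) + (-69 + 175 + 175**2)/(32 + 175) = -8371 + (-69 + 175 + 30625)/207 = -8371 + (1/207)*30731 = -8371 + 30731/207 = -1702066/207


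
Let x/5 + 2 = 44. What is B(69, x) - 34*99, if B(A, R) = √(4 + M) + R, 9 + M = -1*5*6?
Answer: -3156 + I*√35 ≈ -3156.0 + 5.9161*I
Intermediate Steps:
x = 210 (x = -10 + 5*44 = -10 + 220 = 210)
M = -39 (M = -9 - 1*5*6 = -9 - 5*6 = -9 - 30 = -39)
B(A, R) = R + I*√35 (B(A, R) = √(4 - 39) + R = √(-35) + R = I*√35 + R = R + I*√35)
B(69, x) - 34*99 = (210 + I*√35) - 34*99 = (210 + I*√35) - 1*3366 = (210 + I*√35) - 3366 = -3156 + I*√35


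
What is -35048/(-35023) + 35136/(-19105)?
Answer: -560976088/669114415 ≈ -0.83839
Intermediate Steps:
-35048/(-35023) + 35136/(-19105) = -35048*(-1/35023) + 35136*(-1/19105) = 35048/35023 - 35136/19105 = -560976088/669114415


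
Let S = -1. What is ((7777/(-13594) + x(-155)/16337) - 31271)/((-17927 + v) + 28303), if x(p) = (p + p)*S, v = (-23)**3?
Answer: 32004370691/1832970294 ≈ 17.460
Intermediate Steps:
v = -12167
x(p) = -2*p (x(p) = (p + p)*(-1) = (2*p)*(-1) = -2*p)
((7777/(-13594) + x(-155)/16337) - 31271)/((-17927 + v) + 28303) = ((7777/(-13594) - 2*(-155)/16337) - 31271)/((-17927 - 12167) + 28303) = ((7777*(-1/13594) + 310*(1/16337)) - 31271)/(-30094 + 28303) = ((-1111/1942 + 10/527) - 31271)/(-1791) = (-566077/1023434 - 31271)*(-1/1791) = -32004370691/1023434*(-1/1791) = 32004370691/1832970294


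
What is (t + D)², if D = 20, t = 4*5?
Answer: 1600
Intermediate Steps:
t = 20
(t + D)² = (20 + 20)² = 40² = 1600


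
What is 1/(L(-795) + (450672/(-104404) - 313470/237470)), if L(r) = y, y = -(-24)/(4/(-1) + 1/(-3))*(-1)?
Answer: -8057665811/791223375 ≈ -10.184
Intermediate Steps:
y = 72/13 (y = -(-24)/(4*(-1) + 1*(-⅓))*(-1) = -(-24)/(-4 - ⅓)*(-1) = -(-24)/(-13/3)*(-1) = -(-24)*(-3)/13*(-1) = -3*24/13*(-1) = -72/13*(-1) = 72/13 ≈ 5.5385)
L(r) = 72/13
1/(L(-795) + (450672/(-104404) - 313470/237470)) = 1/(72/13 + (450672/(-104404) - 313470/237470)) = 1/(72/13 + (450672*(-1/104404) - 313470*1/237470)) = 1/(72/13 + (-112668/26101 - 31347/23747)) = 1/(72/13 - 3493715043/619820447) = 1/(-791223375/8057665811) = -8057665811/791223375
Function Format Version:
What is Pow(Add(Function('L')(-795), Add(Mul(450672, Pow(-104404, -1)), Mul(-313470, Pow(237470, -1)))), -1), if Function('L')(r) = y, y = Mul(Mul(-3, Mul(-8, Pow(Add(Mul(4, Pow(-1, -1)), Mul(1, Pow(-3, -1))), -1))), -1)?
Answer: Rational(-8057665811, 791223375) ≈ -10.184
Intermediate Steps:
y = Rational(72, 13) (y = Mul(Mul(-3, Mul(-8, Pow(Add(Mul(4, -1), Mul(1, Rational(-1, 3))), -1))), -1) = Mul(Mul(-3, Mul(-8, Pow(Add(-4, Rational(-1, 3)), -1))), -1) = Mul(Mul(-3, Mul(-8, Pow(Rational(-13, 3), -1))), -1) = Mul(Mul(-3, Mul(-8, Rational(-3, 13))), -1) = Mul(Mul(-3, Rational(24, 13)), -1) = Mul(Rational(-72, 13), -1) = Rational(72, 13) ≈ 5.5385)
Function('L')(r) = Rational(72, 13)
Pow(Add(Function('L')(-795), Add(Mul(450672, Pow(-104404, -1)), Mul(-313470, Pow(237470, -1)))), -1) = Pow(Add(Rational(72, 13), Add(Mul(450672, Pow(-104404, -1)), Mul(-313470, Pow(237470, -1)))), -1) = Pow(Add(Rational(72, 13), Add(Mul(450672, Rational(-1, 104404)), Mul(-313470, Rational(1, 237470)))), -1) = Pow(Add(Rational(72, 13), Add(Rational(-112668, 26101), Rational(-31347, 23747))), -1) = Pow(Add(Rational(72, 13), Rational(-3493715043, 619820447)), -1) = Pow(Rational(-791223375, 8057665811), -1) = Rational(-8057665811, 791223375)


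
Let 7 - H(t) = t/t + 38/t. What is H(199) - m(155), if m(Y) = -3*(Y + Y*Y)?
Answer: 14436616/199 ≈ 72546.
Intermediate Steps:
m(Y) = -3*Y - 3*Y² (m(Y) = -3*(Y + Y²) = -3*Y - 3*Y²)
H(t) = 6 - 38/t (H(t) = 7 - (t/t + 38/t) = 7 - (1 + 38/t) = 7 + (-1 - 38/t) = 6 - 38/t)
H(199) - m(155) = (6 - 38/199) - (-3)*155*(1 + 155) = (6 - 38*1/199) - (-3)*155*156 = (6 - 38/199) - 1*(-72540) = 1156/199 + 72540 = 14436616/199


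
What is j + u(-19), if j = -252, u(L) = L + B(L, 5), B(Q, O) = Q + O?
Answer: -285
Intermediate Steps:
B(Q, O) = O + Q
u(L) = 5 + 2*L (u(L) = L + (5 + L) = 5 + 2*L)
j + u(-19) = -252 + (5 + 2*(-19)) = -252 + (5 - 38) = -252 - 33 = -285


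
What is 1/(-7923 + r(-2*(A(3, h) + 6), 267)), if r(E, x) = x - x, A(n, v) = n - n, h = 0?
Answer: -1/7923 ≈ -0.00012621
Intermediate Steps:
A(n, v) = 0
r(E, x) = 0
1/(-7923 + r(-2*(A(3, h) + 6), 267)) = 1/(-7923 + 0) = 1/(-7923) = -1/7923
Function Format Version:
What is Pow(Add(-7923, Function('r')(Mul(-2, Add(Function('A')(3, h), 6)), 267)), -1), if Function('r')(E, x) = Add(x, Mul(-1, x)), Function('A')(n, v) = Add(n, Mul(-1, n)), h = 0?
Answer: Rational(-1, 7923) ≈ -0.00012621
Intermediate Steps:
Function('A')(n, v) = 0
Function('r')(E, x) = 0
Pow(Add(-7923, Function('r')(Mul(-2, Add(Function('A')(3, h), 6)), 267)), -1) = Pow(Add(-7923, 0), -1) = Pow(-7923, -1) = Rational(-1, 7923)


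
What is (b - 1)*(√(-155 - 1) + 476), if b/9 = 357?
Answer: 1528912 + 6424*I*√39 ≈ 1.5289e+6 + 40118.0*I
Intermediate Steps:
b = 3213 (b = 9*357 = 3213)
(b - 1)*(√(-155 - 1) + 476) = (3213 - 1)*(√(-155 - 1) + 476) = 3212*(√(-156) + 476) = 3212*(2*I*√39 + 476) = 3212*(476 + 2*I*√39) = 1528912 + 6424*I*√39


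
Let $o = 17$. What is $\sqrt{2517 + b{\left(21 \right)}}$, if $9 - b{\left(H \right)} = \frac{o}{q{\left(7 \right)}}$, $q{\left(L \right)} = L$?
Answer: $\frac{\sqrt{123655}}{7} \approx 50.235$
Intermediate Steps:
$b{\left(H \right)} = \frac{46}{7}$ ($b{\left(H \right)} = 9 - \frac{17}{7} = \frac{46}{7}$)
$\sqrt{2517 + b{\left(21 \right)}} = \sqrt{2517 + \frac{46}{7}} = \sqrt{\frac{17665}{7}} = \frac{\sqrt{123655}}{7}$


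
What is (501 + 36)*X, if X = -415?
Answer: -222855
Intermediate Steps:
(501 + 36)*X = (501 + 36)*(-415) = 537*(-415) = -222855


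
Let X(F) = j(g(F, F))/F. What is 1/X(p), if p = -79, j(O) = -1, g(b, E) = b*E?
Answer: 79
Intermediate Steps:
g(b, E) = E*b
X(F) = -1/F
1/X(p) = 1/(-1/(-79)) = 1/(-1*(-1/79)) = 1/(1/79) = 79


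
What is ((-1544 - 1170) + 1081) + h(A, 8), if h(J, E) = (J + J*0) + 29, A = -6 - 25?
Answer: -1635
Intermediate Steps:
A = -31
h(J, E) = 29 + J (h(J, E) = (J + 0) + 29 = J + 29 = 29 + J)
((-1544 - 1170) + 1081) + h(A, 8) = ((-1544 - 1170) + 1081) + (29 - 31) = (-2714 + 1081) - 2 = -1633 - 2 = -1635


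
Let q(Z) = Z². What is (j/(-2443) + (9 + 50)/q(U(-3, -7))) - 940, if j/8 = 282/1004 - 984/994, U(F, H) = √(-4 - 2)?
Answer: -1736805447011/1828541526 ≈ -949.83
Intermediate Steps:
U(F, H) = I*√6 (U(F, H) = √(-6) = I*√6)
j = -707628/124747 (j = 8*(282/1004 - 984/994) = 8*(282*(1/1004) - 984*1/994) = 8*(141/502 - 492/497) = 8*(-176907/249494) = -707628/124747 ≈ -5.6725)
(j/(-2443) + (9 + 50)/q(U(-3, -7))) - 940 = (-707628/124747/(-2443) + (9 + 50)/((I*√6)²)) - 940 = (-707628/124747*(-1/2443) + 59/(-6)) - 940 = (707628/304756921 + 59*(-⅙)) - 940 = (707628/304756921 - 59/6) - 940 = -17976412571/1828541526 - 940 = -1736805447011/1828541526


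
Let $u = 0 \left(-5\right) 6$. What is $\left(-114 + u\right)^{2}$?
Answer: $12996$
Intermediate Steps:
$u = 0$ ($u = 0 \cdot 6 = 0$)
$\left(-114 + u\right)^{2} = \left(-114 + 0\right)^{2} = \left(-114\right)^{2} = 12996$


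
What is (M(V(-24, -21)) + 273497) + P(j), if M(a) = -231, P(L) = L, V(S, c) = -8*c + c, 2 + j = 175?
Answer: 273439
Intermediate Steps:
j = 173 (j = -2 + 175 = 173)
V(S, c) = -7*c
(M(V(-24, -21)) + 273497) + P(j) = (-231 + 273497) + 173 = 273266 + 173 = 273439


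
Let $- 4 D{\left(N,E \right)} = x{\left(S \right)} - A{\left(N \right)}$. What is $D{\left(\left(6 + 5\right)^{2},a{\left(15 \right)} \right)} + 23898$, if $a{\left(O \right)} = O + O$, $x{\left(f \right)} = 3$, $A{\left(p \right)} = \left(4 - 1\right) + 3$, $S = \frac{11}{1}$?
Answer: $\frac{95595}{4} \approx 23899.0$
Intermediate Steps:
$S = 11$ ($S = 11 \cdot 1 = 11$)
$A{\left(p \right)} = 6$ ($A{\left(p \right)} = 3 + 3 = 6$)
$a{\left(O \right)} = 2 O$
$D{\left(N,E \right)} = \frac{3}{4}$ ($D{\left(N,E \right)} = - \frac{3 - 6}{4} = \left(- \frac{1}{4}\right) \left(-3\right) = \frac{3}{4}$)
$D{\left(\left(6 + 5\right)^{2},a{\left(15 \right)} \right)} + 23898 = \frac{3}{4} + 23898 = \frac{95595}{4}$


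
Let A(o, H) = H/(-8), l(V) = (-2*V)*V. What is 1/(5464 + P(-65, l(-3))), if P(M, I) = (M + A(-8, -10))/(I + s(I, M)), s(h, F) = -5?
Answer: 92/502943 ≈ 0.00018292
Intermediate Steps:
l(V) = -2*V²
A(o, H) = -H/8 (A(o, H) = H*(-⅛) = -H/8)
P(M, I) = (5/4 + M)/(-5 + I) (P(M, I) = (M - ⅛*(-10))/(I - 5) = (M + 5/4)/(-5 + I) = (5/4 + M)/(-5 + I))
1/(5464 + P(-65, l(-3))) = 1/(5464 + (5/4 - 65)/(-5 - 2*(-3)²)) = 1/(5464 - 255/4/(-5 - 2*9)) = 1/(5464 - 255/4/(-5 - 18)) = 1/(5464 - 255/4/(-23)) = 1/(5464 - 1/23*(-255/4)) = 1/(5464 + 255/92) = 1/(502943/92) = 92/502943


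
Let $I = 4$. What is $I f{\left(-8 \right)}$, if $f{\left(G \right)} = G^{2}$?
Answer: $256$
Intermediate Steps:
$I f{\left(-8 \right)} = 4 \left(-8\right)^{2} = 4 \cdot 64 = 256$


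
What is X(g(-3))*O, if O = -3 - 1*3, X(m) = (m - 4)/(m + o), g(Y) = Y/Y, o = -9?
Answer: -9/4 ≈ -2.2500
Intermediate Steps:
g(Y) = 1
X(m) = (-4 + m)/(-9 + m) (X(m) = (m - 4)/(m - 9) = (-4 + m)/(-9 + m))
O = -6 (O = -3 - 3 = -6)
X(g(-3))*O = ((-4 + 1)/(-9 + 1))*(-6) = (-3/(-8))*(-6) = -⅛*(-3)*(-6) = (3/8)*(-6) = -9/4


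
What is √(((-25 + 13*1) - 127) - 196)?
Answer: I*√335 ≈ 18.303*I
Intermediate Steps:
√(((-25 + 13*1) - 127) - 196) = √(((-25 + 13) - 127) - 196) = √((-12 - 127) - 196) = √(-139 - 196) = √(-335) = I*√335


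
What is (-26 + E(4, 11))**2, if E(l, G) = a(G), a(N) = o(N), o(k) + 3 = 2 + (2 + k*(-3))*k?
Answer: 135424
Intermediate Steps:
o(k) = -1 + k*(2 - 3*k) (o(k) = -3 + (2 + (2 + k*(-3))*k) = -3 + (2 + (2 - 3*k)*k) = -3 + (2 + k*(2 - 3*k)) = -1 + k*(2 - 3*k))
a(N) = -1 - 3*N**2 + 2*N
E(l, G) = -1 - 3*G**2 + 2*G
(-26 + E(4, 11))**2 = (-26 + (-1 - 3*11**2 + 2*11))**2 = (-26 + (-1 - 3*121 + 22))**2 = (-26 + (-1 - 363 + 22))**2 = (-26 - 342)**2 = (-368)**2 = 135424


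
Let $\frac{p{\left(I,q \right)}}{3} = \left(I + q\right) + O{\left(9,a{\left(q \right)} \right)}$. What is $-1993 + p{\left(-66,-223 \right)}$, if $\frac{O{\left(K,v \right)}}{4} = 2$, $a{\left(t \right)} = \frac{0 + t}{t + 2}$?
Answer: $-2836$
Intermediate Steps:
$a{\left(t \right)} = \frac{t}{2 + t}$
$O{\left(K,v \right)} = 8$ ($O{\left(K,v \right)} = 4 \cdot 2 = 8$)
$p{\left(I,q \right)} = 24 + 3 I + 3 q$ ($p{\left(I,q \right)} = 3 \left(\left(I + q\right) + 8\right) = 3 \left(8 + I + q\right) = 24 + 3 I + 3 q$)
$-1993 + p{\left(-66,-223 \right)} = -1993 + \left(24 + 3 \left(-66\right) + 3 \left(-223\right)\right) = -1993 - 843 = -2836$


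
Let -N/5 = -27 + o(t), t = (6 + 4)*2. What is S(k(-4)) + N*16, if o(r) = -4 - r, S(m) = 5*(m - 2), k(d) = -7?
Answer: 4035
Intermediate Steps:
S(m) = -10 + 5*m (S(m) = 5*(-2 + m) = -10 + 5*m)
t = 20 (t = 10*2 = 20)
N = 255 (N = -5*(-27 + (-4 - 1*20)) = -5*(-27 + (-4 - 20)) = -5*(-27 - 24) = -5*(-51) = 255)
S(k(-4)) + N*16 = (-10 + 5*(-7)) + 255*16 = (-10 - 35) + 4080 = -45 + 4080 = 4035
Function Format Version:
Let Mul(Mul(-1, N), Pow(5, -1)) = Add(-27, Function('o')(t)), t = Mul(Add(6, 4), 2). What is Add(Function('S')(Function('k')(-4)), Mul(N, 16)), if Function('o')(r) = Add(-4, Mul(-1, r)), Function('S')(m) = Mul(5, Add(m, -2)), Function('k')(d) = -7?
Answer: 4035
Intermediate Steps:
Function('S')(m) = Add(-10, Mul(5, m)) (Function('S')(m) = Mul(5, Add(-2, m)) = Add(-10, Mul(5, m)))
t = 20 (t = Mul(10, 2) = 20)
N = 255 (N = Mul(-5, Add(-27, Add(-4, Mul(-1, 20)))) = Mul(-5, Add(-27, Add(-4, -20))) = Mul(-5, Add(-27, -24)) = Mul(-5, -51) = 255)
Add(Function('S')(Function('k')(-4)), Mul(N, 16)) = Add(Add(-10, Mul(5, -7)), Mul(255, 16)) = Add(Add(-10, -35), 4080) = Add(-45, 4080) = 4035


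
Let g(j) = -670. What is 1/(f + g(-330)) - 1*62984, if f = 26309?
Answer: -1614846775/25639 ≈ -62984.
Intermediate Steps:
1/(f + g(-330)) - 1*62984 = 1/(26309 - 670) - 1*62984 = 1/25639 - 62984 = -1614846775/25639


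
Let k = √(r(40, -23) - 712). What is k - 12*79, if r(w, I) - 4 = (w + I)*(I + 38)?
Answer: -948 + I*√453 ≈ -948.0 + 21.284*I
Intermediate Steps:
r(w, I) = 4 + (38 + I)*(I + w) (r(w, I) = 4 + (w + I)*(I + 38) = 4 + (I + w)*(38 + I) = 4 + (38 + I)*(I + w))
k = I*√453 (k = √((4 + (-23)² + 38*(-23) + 38*40 - 23*40) - 712) = √((4 + 529 - 874 + 1520 - 920) - 712) = √(259 - 712) = √(-453) = I*√453 ≈ 21.284*I)
k - 12*79 = I*√453 - 12*79 = I*√453 - 948 = -948 + I*√453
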